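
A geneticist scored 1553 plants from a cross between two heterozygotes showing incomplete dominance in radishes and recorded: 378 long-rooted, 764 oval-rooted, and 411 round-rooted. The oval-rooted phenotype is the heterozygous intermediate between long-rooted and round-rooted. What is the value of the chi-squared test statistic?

With incomplete dominance, a heterozygote × heterozygote cross gives a 1:2:1 phenotypic ratio.
Under the 1:2:1 hypothesis (Σ ratio = 4, N = 1553):
  long-rooted: 1553 × 1/4 = 388.25
  oval-rooted: 1553 × 2/4 = 776.5
  round-rooted: 1553 × 1/4 = 388.25
χ² = Σ (O − E)² / E
  long-rooted: (378 − 388.25)² / 388.25 = 0.2706
  oval-rooted: (764 − 776.5)² / 776.5 = 0.2012
  round-rooted: (411 − 388.25)² / 388.25 = 1.3331
χ² = 0.2706 + 0.2012 + 1.3331 = 1.8049 ≈ 1.805

1.805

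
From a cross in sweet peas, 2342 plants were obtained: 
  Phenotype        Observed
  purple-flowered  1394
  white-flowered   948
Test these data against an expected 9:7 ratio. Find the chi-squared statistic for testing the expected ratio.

Under the 9:7 hypothesis (Σ ratio = 16, N = 2342):
  purple-flowered: 2342 × 9/16 = 1317.375
  white-flowered: 2342 × 7/16 = 1024.625
χ² = Σ (O − E)² / E
  purple-flowered: (1394 − 1317.375)² / 1317.375 = 4.4569
  white-flowered: (948 − 1024.625)² / 1024.625 = 5.7303
χ² = 4.4569 + 5.7303 = 10.1872 ≈ 10.187

10.187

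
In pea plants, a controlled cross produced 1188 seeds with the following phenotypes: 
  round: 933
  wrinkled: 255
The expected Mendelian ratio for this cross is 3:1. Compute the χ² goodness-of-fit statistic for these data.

Under the 3:1 hypothesis (Σ ratio = 4, N = 1188):
  round: 1188 × 3/4 = 891
  wrinkled: 1188 × 1/4 = 297
χ² = Σ (O − E)² / E
  round: (933 − 891)² / 891 = 1.9798
  wrinkled: (255 − 297)² / 297 = 5.9394
χ² = 1.9798 + 5.9394 = 7.9192 ≈ 7.919

7.919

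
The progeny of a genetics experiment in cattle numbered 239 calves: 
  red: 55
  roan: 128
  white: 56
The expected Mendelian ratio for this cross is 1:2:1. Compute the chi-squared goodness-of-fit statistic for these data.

1.218

Under the 1:2:1 hypothesis (Σ ratio = 4, N = 239):
  red: 239 × 1/4 = 59.75
  roan: 239 × 2/4 = 119.5
  white: 239 × 1/4 = 59.75
χ² = Σ (O − E)² / E
  red: (55 − 59.75)² / 59.75 = 0.3776
  roan: (128 − 119.5)² / 119.5 = 0.6046
  white: (56 − 59.75)² / 59.75 = 0.2354
χ² = 0.3776 + 0.6046 + 0.2354 = 1.2176 ≈ 1.218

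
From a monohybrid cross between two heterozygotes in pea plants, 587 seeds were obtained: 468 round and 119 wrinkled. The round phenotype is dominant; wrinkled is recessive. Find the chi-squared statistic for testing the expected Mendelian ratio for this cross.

6.997

For a monohybrid cross between heterozygotes with complete dominance, the expected phenotypic ratio is 3:1.
Total ratio parts = 4. Expected numbers out of 587:
  round: 587 × 3/4 = 440.25
  wrinkled: 587 × 1/4 = 146.75
χ² = Σ (O − E)² / E
  round: (468 − 440.25)² / 440.25 = 1.7491
  wrinkled: (119 − 146.75)² / 146.75 = 5.2474
χ² = 1.7491 + 5.2474 = 6.9965 ≈ 6.997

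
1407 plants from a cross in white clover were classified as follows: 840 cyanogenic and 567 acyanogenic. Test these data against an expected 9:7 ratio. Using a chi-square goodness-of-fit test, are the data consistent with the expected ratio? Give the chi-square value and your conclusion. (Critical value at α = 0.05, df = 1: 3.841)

6.811; not consistent

Expected counts for N = 1407 under a 9:7 ratio (total parts = 16):
  cyanogenic: 1407 × 9/16 = 791.4375
  acyanogenic: 1407 × 7/16 = 615.5625
χ² = Σ (O − E)² / E
  cyanogenic: (840 − 791.4375)² / 791.4375 = 2.9798
  acyanogenic: (567 − 615.5625)² / 615.5625 = 3.8312
χ² = 2.9798 + 3.8312 = 6.811
Degrees of freedom = 2 − 1 = 1; critical value at α = 0.05 is 3.841.
Since 6.811 > 3.841, we reject the null hypothesis — the data do not fit the 9:7 ratio.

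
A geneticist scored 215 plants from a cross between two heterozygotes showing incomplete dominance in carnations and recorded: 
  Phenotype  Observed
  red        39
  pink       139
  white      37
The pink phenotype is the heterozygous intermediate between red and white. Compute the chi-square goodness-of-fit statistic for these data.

With incomplete dominance, a heterozygote × heterozygote cross gives a 1:2:1 phenotypic ratio.
Expected counts for N = 215 under a 1:2:1 ratio (total parts = 4):
  red: 215 × 1/4 = 53.75
  pink: 215 × 2/4 = 107.5
  white: 215 × 1/4 = 53.75
χ² = Σ (O − E)² / E
  red: (39 − 53.75)² / 53.75 = 4.0477
  pink: (139 − 107.5)² / 107.5 = 9.2302
  white: (37 − 53.75)² / 53.75 = 5.2198
χ² = 4.0477 + 9.2302 + 5.2198 = 18.4977 ≈ 18.498

18.498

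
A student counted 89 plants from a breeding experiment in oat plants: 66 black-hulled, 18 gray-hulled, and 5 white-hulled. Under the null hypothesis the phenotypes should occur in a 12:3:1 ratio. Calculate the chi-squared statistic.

Total ratio parts = 16. Expected numbers out of 89:
  black-hulled: 89 × 12/16 = 66.75
  gray-hulled: 89 × 3/16 = 16.6875
  white-hulled: 89 × 1/16 = 5.5625
χ² = Σ (O − E)² / E
  black-hulled: (66 − 66.75)² / 66.75 = 0.0084
  gray-hulled: (18 − 16.6875)² / 16.6875 = 0.1032
  white-hulled: (5 − 5.5625)² / 5.5625 = 0.0569
χ² = 0.0084 + 0.1032 + 0.0569 = 0.1685 ≈ 0.169

0.169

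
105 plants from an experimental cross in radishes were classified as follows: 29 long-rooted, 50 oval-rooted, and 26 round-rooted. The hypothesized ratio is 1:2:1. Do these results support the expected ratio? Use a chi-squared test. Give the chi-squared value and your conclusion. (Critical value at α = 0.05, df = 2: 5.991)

Expected counts for N = 105 under a 1:2:1 ratio (total parts = 4):
  long-rooted: 105 × 1/4 = 26.25
  oval-rooted: 105 × 2/4 = 52.5
  round-rooted: 105 × 1/4 = 26.25
χ² = Σ (O − E)² / E
  long-rooted: (29 − 26.25)² / 26.25 = 0.2881
  oval-rooted: (50 − 52.5)² / 52.5 = 0.1190
  round-rooted: (26 − 26.25)² / 26.25 = 0.0024
χ² = 0.2881 + 0.1190 + 0.0024 = 0.4095 ≈ 0.410
Degrees of freedom = 3 − 1 = 2; critical value at α = 0.05 is 5.991.
Since 0.410 < 5.991, we fail to reject the null hypothesis — the data are consistent with the 1:2:1 ratio.

0.410; consistent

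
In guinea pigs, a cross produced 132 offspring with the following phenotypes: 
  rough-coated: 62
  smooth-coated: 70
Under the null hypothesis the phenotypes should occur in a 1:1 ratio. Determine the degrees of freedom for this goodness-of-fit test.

1

A goodness-of-fit test with 2 phenotype classes has df = 2 − 1 = 1.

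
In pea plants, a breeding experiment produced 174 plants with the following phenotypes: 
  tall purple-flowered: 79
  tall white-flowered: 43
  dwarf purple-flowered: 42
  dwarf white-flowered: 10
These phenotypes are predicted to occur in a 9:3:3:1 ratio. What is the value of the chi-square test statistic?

Total ratio parts = 16. Expected numbers out of 174:
  tall purple-flowered: 174 × 9/16 = 97.875
  tall white-flowered: 174 × 3/16 = 32.625
  dwarf purple-flowered: 174 × 3/16 = 32.625
  dwarf white-flowered: 174 × 1/16 = 10.875
χ² = Σ (O − E)² / E
  tall purple-flowered: (79 − 97.875)² / 97.875 = 3.6400
  tall white-flowered: (43 − 32.625)² / 32.625 = 3.2993
  dwarf purple-flowered: (42 − 32.625)² / 32.625 = 2.6940
  dwarf white-flowered: (10 − 10.875)² / 10.875 = 0.0704
χ² = 3.6400 + 3.2993 + 2.6940 + 0.0704 = 9.7037 ≈ 9.704

9.704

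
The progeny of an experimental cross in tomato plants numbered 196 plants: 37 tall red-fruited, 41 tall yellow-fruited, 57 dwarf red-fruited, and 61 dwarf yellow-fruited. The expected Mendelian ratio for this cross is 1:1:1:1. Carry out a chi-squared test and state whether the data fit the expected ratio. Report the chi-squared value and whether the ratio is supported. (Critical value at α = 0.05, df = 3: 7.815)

8.490; not consistent

Expected counts for N = 196 under a 1:1:1:1 ratio (total parts = 4):
  tall red-fruited: 196 × 1/4 = 49
  tall yellow-fruited: 196 × 1/4 = 49
  dwarf red-fruited: 196 × 1/4 = 49
  dwarf yellow-fruited: 196 × 1/4 = 49
χ² = Σ (O − E)² / E
  tall red-fruited: (37 − 49)² / 49 = 2.9388
  tall yellow-fruited: (41 − 49)² / 49 = 1.3061
  dwarf red-fruited: (57 − 49)² / 49 = 1.3061
  dwarf yellow-fruited: (61 − 49)² / 49 = 2.9388
χ² = 2.9388 + 1.3061 + 1.3061 + 2.9388 = 8.4898 ≈ 8.490
Degrees of freedom = 4 − 1 = 3; critical value at α = 0.05 is 7.815.
Since 8.490 > 7.815, we reject the null hypothesis — the data do not fit the 1:1:1:1 ratio.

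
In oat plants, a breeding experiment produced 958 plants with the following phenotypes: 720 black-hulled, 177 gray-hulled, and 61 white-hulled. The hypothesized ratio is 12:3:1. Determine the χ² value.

Under the 12:3:1 hypothesis (Σ ratio = 16, N = 958):
  black-hulled: 958 × 12/16 = 718.5
  gray-hulled: 958 × 3/16 = 179.625
  white-hulled: 958 × 1/16 = 59.875
χ² = Σ (O − E)² / E
  black-hulled: (720 − 718.5)² / 718.5 = 0.0031
  gray-hulled: (177 − 179.625)² / 179.625 = 0.0384
  white-hulled: (61 − 59.875)² / 59.875 = 0.0211
χ² = 0.0031 + 0.0384 + 0.0211 = 0.0626 ≈ 0.063

0.063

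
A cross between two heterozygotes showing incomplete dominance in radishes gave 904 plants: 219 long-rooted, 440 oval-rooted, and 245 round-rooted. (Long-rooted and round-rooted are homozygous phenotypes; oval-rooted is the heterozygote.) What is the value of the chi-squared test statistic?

2.133

With incomplete dominance, a heterozygote × heterozygote cross gives a 1:2:1 phenotypic ratio.
The 1:2:1 ratio has 4 parts, so with N = 904 the expected counts are:
  long-rooted: 904 × 1/4 = 226
  oval-rooted: 904 × 2/4 = 452
  round-rooted: 904 × 1/4 = 226
χ² = Σ (O − E)² / E
  long-rooted: (219 − 226)² / 226 = 0.2168
  oval-rooted: (440 − 452)² / 452 = 0.3186
  round-rooted: (245 − 226)² / 226 = 1.5973
χ² = 0.2168 + 0.3186 + 1.5973 = 2.1327 ≈ 2.133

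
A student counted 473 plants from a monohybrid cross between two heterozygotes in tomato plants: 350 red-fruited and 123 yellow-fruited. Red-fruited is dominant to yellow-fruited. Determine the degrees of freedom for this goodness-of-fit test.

For a monohybrid cross between heterozygotes with complete dominance, the expected phenotypic ratio is 3:1.
A goodness-of-fit test with 2 phenotype classes has df = 2 − 1 = 1.

1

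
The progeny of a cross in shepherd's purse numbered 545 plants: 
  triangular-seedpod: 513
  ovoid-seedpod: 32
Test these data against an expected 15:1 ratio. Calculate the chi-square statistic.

Expected counts for N = 545 under a 15:1 ratio (total parts = 16):
  triangular-seedpod: 545 × 15/16 = 510.9375
  ovoid-seedpod: 545 × 1/16 = 34.0625
χ² = Σ (O − E)² / E
  triangular-seedpod: (513 − 510.9375)² / 510.9375 = 0.0083
  ovoid-seedpod: (32 − 34.0625)² / 34.0625 = 0.1249
χ² = 0.0083 + 0.1249 = 0.1332 ≈ 0.133

0.133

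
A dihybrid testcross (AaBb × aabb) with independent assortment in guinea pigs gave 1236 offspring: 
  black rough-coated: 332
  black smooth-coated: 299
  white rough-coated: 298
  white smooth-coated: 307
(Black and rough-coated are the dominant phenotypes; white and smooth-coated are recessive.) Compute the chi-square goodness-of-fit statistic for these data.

2.440

A dihybrid testcross with independent assortment gives a 1:1:1:1 ratio.
Total ratio parts = 4. Expected numbers out of 1236:
  black rough-coated: 1236 × 1/4 = 309
  black smooth-coated: 1236 × 1/4 = 309
  white rough-coated: 1236 × 1/4 = 309
  white smooth-coated: 1236 × 1/4 = 309
χ² = Σ (O − E)² / E
  black rough-coated: (332 − 309)² / 309 = 1.7120
  black smooth-coated: (299 − 309)² / 309 = 0.3236
  white rough-coated: (298 − 309)² / 309 = 0.3916
  white smooth-coated: (307 − 309)² / 309 = 0.0129
χ² = 1.7120 + 0.3236 + 0.3916 + 0.0129 = 2.4401 ≈ 2.440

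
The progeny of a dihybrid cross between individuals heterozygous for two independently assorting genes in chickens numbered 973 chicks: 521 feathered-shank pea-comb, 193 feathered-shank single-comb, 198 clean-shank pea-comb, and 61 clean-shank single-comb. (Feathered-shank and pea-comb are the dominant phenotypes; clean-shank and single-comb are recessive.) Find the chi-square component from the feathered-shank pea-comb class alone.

A dihybrid F₂ with independent assortment and complete dominance at both loci gives a 9:3:3:1 phenotypic ratio.
Total ratio parts = 16. Expected numbers out of 973:
  feathered-shank pea-comb: 973 × 9/16 = 547.3125
  feathered-shank single-comb: 973 × 3/16 = 182.4375
  clean-shank pea-comb: 973 × 3/16 = 182.4375
  clean-shank single-comb: 973 × 1/16 = 60.8125
Contribution of feathered-shank pea-comb: (521 − 547.3125)² / 547.3125 = 1.2650

1.265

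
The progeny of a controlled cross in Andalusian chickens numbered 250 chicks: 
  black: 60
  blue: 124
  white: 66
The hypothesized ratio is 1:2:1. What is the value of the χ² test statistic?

0.304

The 1:2:1 ratio has 4 parts, so with N = 250 the expected counts are:
  black: 250 × 1/4 = 62.5
  blue: 250 × 2/4 = 125
  white: 250 × 1/4 = 62.5
χ² = Σ (O − E)² / E
  black: (60 − 62.5)² / 62.5 = 0.1000
  blue: (124 − 125)² / 125 = 0.0080
  white: (66 − 62.5)² / 62.5 = 0.1960
χ² = 0.1000 + 0.0080 + 0.1960 = 0.304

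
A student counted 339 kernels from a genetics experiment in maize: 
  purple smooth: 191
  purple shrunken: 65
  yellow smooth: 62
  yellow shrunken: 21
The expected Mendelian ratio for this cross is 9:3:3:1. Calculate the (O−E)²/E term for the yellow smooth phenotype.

0.038

The 9:3:3:1 ratio has 16 parts, so with N = 339 the expected counts are:
  purple smooth: 339 × 9/16 = 190.6875
  purple shrunken: 339 × 3/16 = 63.5625
  yellow smooth: 339 × 3/16 = 63.5625
  yellow shrunken: 339 × 1/16 = 21.1875
Contribution of yellow smooth: (62 − 63.5625)² / 63.5625 = 0.0384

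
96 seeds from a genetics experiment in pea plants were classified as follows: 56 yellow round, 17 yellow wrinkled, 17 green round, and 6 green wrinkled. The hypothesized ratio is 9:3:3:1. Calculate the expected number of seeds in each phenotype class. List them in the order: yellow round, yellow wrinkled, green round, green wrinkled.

54, 18, 18, 6

Total ratio parts = 16. Expected numbers out of 96:
  yellow round: 96 × 9/16 = 54
  yellow wrinkled: 96 × 3/16 = 18
  green round: 96 × 3/16 = 18
  green wrinkled: 96 × 1/16 = 6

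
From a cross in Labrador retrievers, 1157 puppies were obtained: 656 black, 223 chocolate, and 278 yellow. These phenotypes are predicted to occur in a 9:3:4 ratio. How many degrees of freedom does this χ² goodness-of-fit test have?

A goodness-of-fit test with 3 phenotype classes has df = 3 − 1 = 2.

2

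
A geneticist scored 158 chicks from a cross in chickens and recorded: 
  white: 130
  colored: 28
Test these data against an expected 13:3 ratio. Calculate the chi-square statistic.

0.110

Under the 13:3 hypothesis (Σ ratio = 16, N = 158):
  white: 158 × 13/16 = 128.375
  colored: 158 × 3/16 = 29.625
χ² = Σ (O − E)² / E
  white: (130 − 128.375)² / 128.375 = 0.0206
  colored: (28 − 29.625)² / 29.625 = 0.0891
χ² = 0.0206 + 0.0891 = 0.1097 ≈ 0.110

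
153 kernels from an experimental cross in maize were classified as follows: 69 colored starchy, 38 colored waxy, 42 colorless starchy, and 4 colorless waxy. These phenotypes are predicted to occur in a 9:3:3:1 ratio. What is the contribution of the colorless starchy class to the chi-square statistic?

6.178

Expected counts for N = 153 under a 9:3:3:1 ratio (total parts = 16):
  colored starchy: 153 × 9/16 = 86.0625
  colored waxy: 153 × 3/16 = 28.6875
  colorless starchy: 153 × 3/16 = 28.6875
  colorless waxy: 153 × 1/16 = 9.5625
Contribution of colorless starchy: (42 − 28.6875)² / 28.6875 = 6.1777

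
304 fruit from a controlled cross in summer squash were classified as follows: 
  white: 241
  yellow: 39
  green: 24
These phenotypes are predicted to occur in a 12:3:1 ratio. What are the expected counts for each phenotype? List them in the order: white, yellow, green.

228, 57, 19

Under the 12:3:1 hypothesis (Σ ratio = 16, N = 304):
  white: 304 × 12/16 = 228
  yellow: 304 × 3/16 = 57
  green: 304 × 1/16 = 19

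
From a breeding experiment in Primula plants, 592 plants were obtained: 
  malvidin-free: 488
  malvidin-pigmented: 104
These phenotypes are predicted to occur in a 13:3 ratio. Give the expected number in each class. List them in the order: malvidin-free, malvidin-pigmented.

Expected counts for N = 592 under a 13:3 ratio (total parts = 16):
  malvidin-free: 592 × 13/16 = 481
  malvidin-pigmented: 592 × 3/16 = 111

481, 111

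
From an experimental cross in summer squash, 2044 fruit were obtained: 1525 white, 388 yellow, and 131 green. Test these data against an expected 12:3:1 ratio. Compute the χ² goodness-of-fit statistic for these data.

Total ratio parts = 16. Expected numbers out of 2044:
  white: 2044 × 12/16 = 1533
  yellow: 2044 × 3/16 = 383.25
  green: 2044 × 1/16 = 127.75
χ² = Σ (O − E)² / E
  white: (1525 − 1533)² / 1533 = 0.0417
  yellow: (388 − 383.25)² / 383.25 = 0.0589
  green: (131 − 127.75)² / 127.75 = 0.0827
χ² = 0.0417 + 0.0589 + 0.0827 = 0.1833 ≈ 0.183

0.183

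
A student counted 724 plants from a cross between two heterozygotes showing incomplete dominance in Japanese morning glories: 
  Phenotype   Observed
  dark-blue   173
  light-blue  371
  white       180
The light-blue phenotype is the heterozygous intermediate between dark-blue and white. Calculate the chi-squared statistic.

0.583

With incomplete dominance, a heterozygote × heterozygote cross gives a 1:2:1 phenotypic ratio.
Total ratio parts = 4. Expected numbers out of 724:
  dark-blue: 724 × 1/4 = 181
  light-blue: 724 × 2/4 = 362
  white: 724 × 1/4 = 181
χ² = Σ (O − E)² / E
  dark-blue: (173 − 181)² / 181 = 0.3536
  light-blue: (371 − 362)² / 362 = 0.2238
  white: (180 − 181)² / 181 = 0.0055
χ² = 0.3536 + 0.2238 + 0.0055 = 0.5829 ≈ 0.583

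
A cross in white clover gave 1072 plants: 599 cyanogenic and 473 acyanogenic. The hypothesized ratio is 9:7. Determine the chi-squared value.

0.061

Under the 9:7 hypothesis (Σ ratio = 16, N = 1072):
  cyanogenic: 1072 × 9/16 = 603
  acyanogenic: 1072 × 7/16 = 469
χ² = Σ (O − E)² / E
  cyanogenic: (599 − 603)² / 603 = 0.0265
  acyanogenic: (473 − 469)² / 469 = 0.0341
χ² = 0.0265 + 0.0341 = 0.0606 ≈ 0.061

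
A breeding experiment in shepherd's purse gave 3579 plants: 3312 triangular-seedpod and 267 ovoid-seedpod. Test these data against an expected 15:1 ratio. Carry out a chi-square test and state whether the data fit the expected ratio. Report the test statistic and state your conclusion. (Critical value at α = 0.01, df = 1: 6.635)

8.946; not consistent

Under the 15:1 hypothesis (Σ ratio = 16, N = 3579):
  triangular-seedpod: 3579 × 15/16 = 3355.3125
  ovoid-seedpod: 3579 × 1/16 = 223.6875
χ² = Σ (O − E)² / E
  triangular-seedpod: (3312 − 3355.3125)² / 3355.3125 = 0.5591
  ovoid-seedpod: (267 − 223.6875)² / 223.6875 = 8.3866
χ² = 0.5591 + 8.3866 = 8.9457 ≈ 8.946
Degrees of freedom = 2 − 1 = 1; critical value at α = 0.01 is 6.635.
Since 8.946 > 6.635, we reject the null hypothesis — the data do not fit the 15:1 ratio.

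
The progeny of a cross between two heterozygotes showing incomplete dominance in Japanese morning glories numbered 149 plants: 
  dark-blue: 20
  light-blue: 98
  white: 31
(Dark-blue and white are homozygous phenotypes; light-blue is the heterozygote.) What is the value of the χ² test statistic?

16.450

With incomplete dominance, a heterozygote × heterozygote cross gives a 1:2:1 phenotypic ratio.
Total ratio parts = 4. Expected numbers out of 149:
  dark-blue: 149 × 1/4 = 37.25
  light-blue: 149 × 2/4 = 74.5
  white: 149 × 1/4 = 37.25
χ² = Σ (O − E)² / E
  dark-blue: (20 − 37.25)² / 37.25 = 7.9883
  light-blue: (98 − 74.5)² / 74.5 = 7.4128
  white: (31 − 37.25)² / 37.25 = 1.0487
χ² = 7.9883 + 7.4128 + 1.0487 = 16.4498 ≈ 16.450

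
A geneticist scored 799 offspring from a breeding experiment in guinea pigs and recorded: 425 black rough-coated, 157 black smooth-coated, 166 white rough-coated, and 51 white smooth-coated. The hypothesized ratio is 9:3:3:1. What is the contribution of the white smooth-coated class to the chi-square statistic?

Expected counts for N = 799 under a 9:3:3:1 ratio (total parts = 16):
  black rough-coated: 799 × 9/16 = 449.4375
  black smooth-coated: 799 × 3/16 = 149.8125
  white rough-coated: 799 × 3/16 = 149.8125
  white smooth-coated: 799 × 1/16 = 49.9375
Contribution of white smooth-coated: (51 − 49.9375)² / 49.9375 = 0.0226

0.023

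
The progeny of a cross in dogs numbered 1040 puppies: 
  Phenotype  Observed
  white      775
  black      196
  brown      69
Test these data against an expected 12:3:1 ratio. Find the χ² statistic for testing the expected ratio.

Expected counts for N = 1040 under a 12:3:1 ratio (total parts = 16):
  white: 1040 × 12/16 = 780
  black: 1040 × 3/16 = 195
  brown: 1040 × 1/16 = 65
χ² = Σ (O − E)² / E
  white: (775 − 780)² / 780 = 0.0321
  black: (196 − 195)² / 195 = 0.0051
  brown: (69 − 65)² / 65 = 0.2462
χ² = 0.0321 + 0.0051 + 0.2462 = 0.2834 ≈ 0.283

0.283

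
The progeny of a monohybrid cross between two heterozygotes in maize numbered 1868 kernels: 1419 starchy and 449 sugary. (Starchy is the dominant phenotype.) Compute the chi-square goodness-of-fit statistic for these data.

0.925

For a monohybrid cross between heterozygotes with complete dominance, the expected phenotypic ratio is 3:1.
Expected counts for N = 1868 under a 3:1 ratio (total parts = 4):
  starchy: 1868 × 3/4 = 1401
  sugary: 1868 × 1/4 = 467
χ² = Σ (O − E)² / E
  starchy: (1419 − 1401)² / 1401 = 0.2313
  sugary: (449 − 467)² / 467 = 0.6938
χ² = 0.2313 + 0.6938 = 0.9251 ≈ 0.925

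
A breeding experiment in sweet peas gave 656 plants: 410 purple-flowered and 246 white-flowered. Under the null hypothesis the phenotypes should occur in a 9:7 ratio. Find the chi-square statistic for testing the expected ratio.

10.413

Under the 9:7 hypothesis (Σ ratio = 16, N = 656):
  purple-flowered: 656 × 9/16 = 369
  white-flowered: 656 × 7/16 = 287
χ² = Σ (O − E)² / E
  purple-flowered: (410 − 369)² / 369 = 4.5556
  white-flowered: (246 − 287)² / 287 = 5.8571
χ² = 4.5556 + 5.8571 = 10.4127 ≈ 10.413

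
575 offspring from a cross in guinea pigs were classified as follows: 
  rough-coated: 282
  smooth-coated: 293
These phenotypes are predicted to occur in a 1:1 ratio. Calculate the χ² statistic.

0.210

Under the 1:1 hypothesis (Σ ratio = 2, N = 575):
  rough-coated: 575 × 1/2 = 287.5
  smooth-coated: 575 × 1/2 = 287.5
χ² = Σ (O − E)² / E
  rough-coated: (282 − 287.5)² / 287.5 = 0.1052
  smooth-coated: (293 − 287.5)² / 287.5 = 0.1052
χ² = 0.1052 + 0.1052 = 0.2104 ≈ 0.210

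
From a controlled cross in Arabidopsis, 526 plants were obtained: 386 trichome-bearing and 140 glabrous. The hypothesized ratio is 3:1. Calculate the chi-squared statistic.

0.733

Total ratio parts = 4. Expected numbers out of 526:
  trichome-bearing: 526 × 3/4 = 394.5
  glabrous: 526 × 1/4 = 131.5
χ² = Σ (O − E)² / E
  trichome-bearing: (386 − 394.5)² / 394.5 = 0.1831
  glabrous: (140 − 131.5)² / 131.5 = 0.5494
χ² = 0.1831 + 0.5494 = 0.7325 ≈ 0.733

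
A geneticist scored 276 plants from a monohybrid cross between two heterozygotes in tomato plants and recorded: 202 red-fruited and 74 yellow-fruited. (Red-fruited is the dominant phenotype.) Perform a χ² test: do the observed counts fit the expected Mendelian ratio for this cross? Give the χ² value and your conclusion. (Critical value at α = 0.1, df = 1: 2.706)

0.483; consistent

For a monohybrid cross between heterozygotes with complete dominance, the expected phenotypic ratio is 3:1.
Expected counts for N = 276 under a 3:1 ratio (total parts = 4):
  red-fruited: 276 × 3/4 = 207
  yellow-fruited: 276 × 1/4 = 69
χ² = Σ (O − E)² / E
  red-fruited: (202 − 207)² / 207 = 0.1208
  yellow-fruited: (74 − 69)² / 69 = 0.3623
χ² = 0.1208 + 0.3623 = 0.4831 ≈ 0.483
Degrees of freedom = 2 − 1 = 1; critical value at α = 0.1 is 2.706.
Since 0.483 < 2.706, we fail to reject the null hypothesis — the data are consistent with the 3:1 ratio.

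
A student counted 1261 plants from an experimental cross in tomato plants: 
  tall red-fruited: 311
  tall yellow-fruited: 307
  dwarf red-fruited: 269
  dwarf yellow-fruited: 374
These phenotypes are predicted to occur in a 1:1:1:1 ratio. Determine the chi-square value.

Total ratio parts = 4. Expected numbers out of 1261:
  tall red-fruited: 1261 × 1/4 = 315.25
  tall yellow-fruited: 1261 × 1/4 = 315.25
  dwarf red-fruited: 1261 × 1/4 = 315.25
  dwarf yellow-fruited: 1261 × 1/4 = 315.25
χ² = Σ (O − E)² / E
  tall red-fruited: (311 − 315.25)² / 315.25 = 0.0573
  tall yellow-fruited: (307 − 315.25)² / 315.25 = 0.2159
  dwarf red-fruited: (269 − 315.25)² / 315.25 = 6.7853
  dwarf yellow-fruited: (374 − 315.25)² / 315.25 = 10.9487
χ² = 0.0573 + 0.2159 + 6.7853 + 10.9487 = 18.0072 ≈ 18.007

18.007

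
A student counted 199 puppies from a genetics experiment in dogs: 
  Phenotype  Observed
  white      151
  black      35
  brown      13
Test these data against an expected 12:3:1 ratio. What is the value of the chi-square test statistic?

0.189

The 12:3:1 ratio has 16 parts, so with N = 199 the expected counts are:
  white: 199 × 12/16 = 149.25
  black: 199 × 3/16 = 37.3125
  brown: 199 × 1/16 = 12.4375
χ² = Σ (O − E)² / E
  white: (151 − 149.25)² / 149.25 = 0.0205
  black: (35 − 37.3125)² / 37.3125 = 0.1433
  brown: (13 − 12.4375)² / 12.4375 = 0.0254
χ² = 0.0205 + 0.1433 + 0.0254 = 0.1892 ≈ 0.189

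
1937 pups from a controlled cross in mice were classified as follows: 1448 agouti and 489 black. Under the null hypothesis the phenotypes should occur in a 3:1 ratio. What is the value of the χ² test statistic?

The 3:1 ratio has 4 parts, so with N = 1937 the expected counts are:
  agouti: 1937 × 3/4 = 1452.75
  black: 1937 × 1/4 = 484.25
χ² = Σ (O − E)² / E
  agouti: (1448 − 1452.75)² / 1452.75 = 0.0155
  black: (489 − 484.25)² / 484.25 = 0.0466
χ² = 0.0155 + 0.0466 = 0.0621 ≈ 0.062

0.062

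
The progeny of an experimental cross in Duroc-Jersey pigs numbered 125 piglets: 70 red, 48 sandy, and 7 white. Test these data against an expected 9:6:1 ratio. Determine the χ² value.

0.113

Under the 9:6:1 hypothesis (Σ ratio = 16, N = 125):
  red: 125 × 9/16 = 70.3125
  sandy: 125 × 6/16 = 46.875
  white: 125 × 1/16 = 7.8125
χ² = Σ (O − E)² / E
  red: (70 − 70.3125)² / 70.3125 = 0.0014
  sandy: (48 − 46.875)² / 46.875 = 0.0270
  white: (7 − 7.8125)² / 7.8125 = 0.0845
χ² = 0.0014 + 0.0270 + 0.0845 = 0.1129 ≈ 0.113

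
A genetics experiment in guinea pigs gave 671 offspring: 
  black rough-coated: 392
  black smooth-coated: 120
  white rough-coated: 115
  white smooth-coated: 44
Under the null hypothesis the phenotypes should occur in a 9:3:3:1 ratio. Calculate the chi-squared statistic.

1.861

Expected counts for N = 671 under a 9:3:3:1 ratio (total parts = 16):
  black rough-coated: 671 × 9/16 = 377.4375
  black smooth-coated: 671 × 3/16 = 125.8125
  white rough-coated: 671 × 3/16 = 125.8125
  white smooth-coated: 671 × 1/16 = 41.9375
χ² = Σ (O − E)² / E
  black rough-coated: (392 − 377.4375)² / 377.4375 = 0.5619
  black smooth-coated: (120 − 125.8125)² / 125.8125 = 0.2685
  white rough-coated: (115 − 125.8125)² / 125.8125 = 0.9292
  white smooth-coated: (44 − 41.9375)² / 41.9375 = 0.1014
χ² = 0.5619 + 0.2685 + 0.9292 + 0.1014 = 1.861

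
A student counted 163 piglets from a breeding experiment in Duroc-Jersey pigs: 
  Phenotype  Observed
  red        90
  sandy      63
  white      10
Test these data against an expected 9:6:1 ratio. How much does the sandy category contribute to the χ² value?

The 9:6:1 ratio has 16 parts, so with N = 163 the expected counts are:
  red: 163 × 9/16 = 91.6875
  sandy: 163 × 6/16 = 61.125
  white: 163 × 1/16 = 10.1875
Contribution of sandy: (63 − 61.125)² / 61.125 = 0.0575

0.058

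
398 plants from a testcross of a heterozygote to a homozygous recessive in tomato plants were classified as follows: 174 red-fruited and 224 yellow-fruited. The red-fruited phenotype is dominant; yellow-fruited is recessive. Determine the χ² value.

6.281

A testcross of a heterozygote (Aa × aa) gives a 1:1 phenotypic ratio.
The 1:1 ratio has 2 parts, so with N = 398 the expected counts are:
  red-fruited: 398 × 1/2 = 199
  yellow-fruited: 398 × 1/2 = 199
χ² = Σ (O − E)² / E
  red-fruited: (174 − 199)² / 199 = 3.1407
  yellow-fruited: (224 − 199)² / 199 = 3.1407
χ² = 3.1407 + 3.1407 = 6.2814 ≈ 6.281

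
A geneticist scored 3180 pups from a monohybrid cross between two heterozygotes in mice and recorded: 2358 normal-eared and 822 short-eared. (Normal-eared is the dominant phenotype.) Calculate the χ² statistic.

For a monohybrid cross between heterozygotes with complete dominance, the expected phenotypic ratio is 3:1.
Expected counts for N = 3180 under a 3:1 ratio (total parts = 4):
  normal-eared: 3180 × 3/4 = 2385
  short-eared: 3180 × 1/4 = 795
χ² = Σ (O − E)² / E
  normal-eared: (2358 − 2385)² / 2385 = 0.3057
  short-eared: (822 − 795)² / 795 = 0.9170
χ² = 0.3057 + 0.9170 = 1.2227 ≈ 1.223

1.223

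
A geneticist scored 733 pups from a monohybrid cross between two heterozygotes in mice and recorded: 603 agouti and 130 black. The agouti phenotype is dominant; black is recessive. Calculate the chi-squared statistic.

20.632

For a monohybrid cross between heterozygotes with complete dominance, the expected phenotypic ratio is 3:1.
The 3:1 ratio has 4 parts, so with N = 733 the expected counts are:
  agouti: 733 × 3/4 = 549.75
  black: 733 × 1/4 = 183.25
χ² = Σ (O − E)² / E
  agouti: (603 − 549.75)² / 549.75 = 5.1579
  black: (130 − 183.25)² / 183.25 = 15.4737
χ² = 5.1579 + 15.4737 = 20.6316 ≈ 20.632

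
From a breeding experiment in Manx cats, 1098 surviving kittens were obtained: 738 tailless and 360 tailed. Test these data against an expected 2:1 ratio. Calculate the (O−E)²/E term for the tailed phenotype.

0.098

Total ratio parts = 3. Expected numbers out of 1098:
  tailless: 1098 × 2/3 = 732
  tailed: 1098 × 1/3 = 366
Contribution of tailed: (360 − 366)² / 366 = 0.0984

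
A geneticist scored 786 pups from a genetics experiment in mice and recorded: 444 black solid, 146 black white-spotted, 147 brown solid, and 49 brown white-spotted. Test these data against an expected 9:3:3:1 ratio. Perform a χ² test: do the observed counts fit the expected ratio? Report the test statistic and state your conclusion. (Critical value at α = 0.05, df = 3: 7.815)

0.022; consistent

The 9:3:3:1 ratio has 16 parts, so with N = 786 the expected counts are:
  black solid: 786 × 9/16 = 442.125
  black white-spotted: 786 × 3/16 = 147.375
  brown solid: 786 × 3/16 = 147.375
  brown white-spotted: 786 × 1/16 = 49.125
χ² = Σ (O − E)² / E
  black solid: (444 − 442.125)² / 442.125 = 0.0080
  black white-spotted: (146 − 147.375)² / 147.375 = 0.0128
  brown solid: (147 − 147.375)² / 147.375 = 0.0010
  brown white-spotted: (49 − 49.125)² / 49.125 = 0.0003
χ² = 0.0080 + 0.0128 + 0.0010 + 0.0003 = 0.0221 ≈ 0.022
Degrees of freedom = 4 − 1 = 3; critical value at α = 0.05 is 7.815.
Since 0.022 < 7.815, we fail to reject the null hypothesis — the data are consistent with the 9:3:3:1 ratio.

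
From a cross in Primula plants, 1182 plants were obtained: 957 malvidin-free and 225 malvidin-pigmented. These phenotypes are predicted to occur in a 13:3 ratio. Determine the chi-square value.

Under the 13:3 hypothesis (Σ ratio = 16, N = 1182):
  malvidin-free: 1182 × 13/16 = 960.375
  malvidin-pigmented: 1182 × 3/16 = 221.625
χ² = Σ (O − E)² / E
  malvidin-free: (957 − 960.375)² / 960.375 = 0.0119
  malvidin-pigmented: (225 − 221.625)² / 221.625 = 0.0514
χ² = 0.0119 + 0.0514 = 0.0633 ≈ 0.063

0.063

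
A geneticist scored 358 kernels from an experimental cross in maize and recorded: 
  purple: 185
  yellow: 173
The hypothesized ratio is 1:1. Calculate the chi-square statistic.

Total ratio parts = 2. Expected numbers out of 358:
  purple: 358 × 1/2 = 179
  yellow: 358 × 1/2 = 179
χ² = Σ (O − E)² / E
  purple: (185 − 179)² / 179 = 0.2011
  yellow: (173 − 179)² / 179 = 0.2011
χ² = 0.2011 + 0.2011 = 0.4022 ≈ 0.402

0.402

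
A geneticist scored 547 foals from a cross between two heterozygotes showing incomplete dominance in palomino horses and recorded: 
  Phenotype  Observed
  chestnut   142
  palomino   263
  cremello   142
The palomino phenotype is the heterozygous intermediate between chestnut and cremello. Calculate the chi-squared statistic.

With incomplete dominance, a heterozygote × heterozygote cross gives a 1:2:1 phenotypic ratio.
Expected counts for N = 547 under a 1:2:1 ratio (total parts = 4):
  chestnut: 547 × 1/4 = 136.75
  palomino: 547 × 2/4 = 273.5
  cremello: 547 × 1/4 = 136.75
χ² = Σ (O − E)² / E
  chestnut: (142 − 136.75)² / 136.75 = 0.2016
  palomino: (263 − 273.5)² / 273.5 = 0.4031
  cremello: (142 − 136.75)² / 136.75 = 0.2016
χ² = 0.2016 + 0.4031 + 0.2016 = 0.8063 ≈ 0.806

0.806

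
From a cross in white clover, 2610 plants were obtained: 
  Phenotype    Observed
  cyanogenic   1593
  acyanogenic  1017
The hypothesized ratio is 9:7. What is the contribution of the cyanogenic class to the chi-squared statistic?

10.622

Expected counts for N = 2610 under a 9:7 ratio (total parts = 16):
  cyanogenic: 2610 × 9/16 = 1468.125
  acyanogenic: 2610 × 7/16 = 1141.875
Contribution of cyanogenic: (1593 − 1468.125)² / 1468.125 = 10.6216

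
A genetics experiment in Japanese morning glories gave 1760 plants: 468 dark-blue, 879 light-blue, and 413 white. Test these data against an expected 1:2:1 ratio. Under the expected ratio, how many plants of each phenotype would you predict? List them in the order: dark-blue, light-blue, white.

440, 880, 440

Total ratio parts = 4. Expected numbers out of 1760:
  dark-blue: 1760 × 1/4 = 440
  light-blue: 1760 × 2/4 = 880
  white: 1760 × 1/4 = 440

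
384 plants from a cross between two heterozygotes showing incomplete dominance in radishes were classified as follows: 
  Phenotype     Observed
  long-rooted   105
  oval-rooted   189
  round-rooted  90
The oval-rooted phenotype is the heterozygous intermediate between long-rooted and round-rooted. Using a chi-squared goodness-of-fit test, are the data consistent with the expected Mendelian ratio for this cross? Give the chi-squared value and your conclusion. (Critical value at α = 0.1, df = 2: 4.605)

1.266; consistent

With incomplete dominance, a heterozygote × heterozygote cross gives a 1:2:1 phenotypic ratio.
Under the 1:2:1 hypothesis (Σ ratio = 4, N = 384):
  long-rooted: 384 × 1/4 = 96
  oval-rooted: 384 × 2/4 = 192
  round-rooted: 384 × 1/4 = 96
χ² = Σ (O − E)² / E
  long-rooted: (105 − 96)² / 96 = 0.8438
  oval-rooted: (189 − 192)² / 192 = 0.0469
  round-rooted: (90 − 96)² / 96 = 0.3750
χ² = 0.8438 + 0.0469 + 0.3750 = 1.2657 ≈ 1.266
Degrees of freedom = 3 − 1 = 2; critical value at α = 0.1 is 4.605.
Since 1.266 < 4.605, we fail to reject the null hypothesis — the data are consistent with the 1:2:1 ratio.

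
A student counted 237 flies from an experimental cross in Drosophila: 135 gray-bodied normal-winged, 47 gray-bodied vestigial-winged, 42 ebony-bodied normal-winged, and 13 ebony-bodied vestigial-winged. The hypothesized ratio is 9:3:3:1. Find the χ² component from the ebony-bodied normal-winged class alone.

Total ratio parts = 16. Expected numbers out of 237:
  gray-bodied normal-winged: 237 × 9/16 = 133.3125
  gray-bodied vestigial-winged: 237 × 3/16 = 44.4375
  ebony-bodied normal-winged: 237 × 3/16 = 44.4375
  ebony-bodied vestigial-winged: 237 × 1/16 = 14.8125
Contribution of ebony-bodied normal-winged: (42 − 44.4375)² / 44.4375 = 0.1337

0.134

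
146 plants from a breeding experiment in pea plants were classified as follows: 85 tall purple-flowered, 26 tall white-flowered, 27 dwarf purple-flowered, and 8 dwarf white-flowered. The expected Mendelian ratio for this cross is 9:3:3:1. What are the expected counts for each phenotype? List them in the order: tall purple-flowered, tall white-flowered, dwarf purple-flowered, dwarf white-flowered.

The 9:3:3:1 ratio has 16 parts, so with N = 146 the expected counts are:
  tall purple-flowered: 146 × 9/16 = 82.125
  tall white-flowered: 146 × 3/16 = 27.375
  dwarf purple-flowered: 146 × 3/16 = 27.375
  dwarf white-flowered: 146 × 1/16 = 9.125

82.125, 27.375, 27.375, 9.125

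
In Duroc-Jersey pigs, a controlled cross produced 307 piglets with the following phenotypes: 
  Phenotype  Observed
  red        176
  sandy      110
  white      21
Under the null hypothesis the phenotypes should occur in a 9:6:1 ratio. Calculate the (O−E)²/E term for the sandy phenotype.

0.228

Under the 9:6:1 hypothesis (Σ ratio = 16, N = 307):
  red: 307 × 9/16 = 172.6875
  sandy: 307 × 6/16 = 115.125
  white: 307 × 1/16 = 19.1875
Contribution of sandy: (110 − 115.125)² / 115.125 = 0.2281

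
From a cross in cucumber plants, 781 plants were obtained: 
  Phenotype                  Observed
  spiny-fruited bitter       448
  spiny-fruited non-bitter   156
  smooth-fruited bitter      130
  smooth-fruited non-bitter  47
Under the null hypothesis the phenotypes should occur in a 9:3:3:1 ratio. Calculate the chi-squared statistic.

2.709

The 9:3:3:1 ratio has 16 parts, so with N = 781 the expected counts are:
  spiny-fruited bitter: 781 × 9/16 = 439.3125
  spiny-fruited non-bitter: 781 × 3/16 = 146.4375
  smooth-fruited bitter: 781 × 3/16 = 146.4375
  smooth-fruited non-bitter: 781 × 1/16 = 48.8125
χ² = Σ (O − E)² / E
  spiny-fruited bitter: (448 − 439.3125)² / 439.3125 = 0.1718
  spiny-fruited non-bitter: (156 − 146.4375)² / 146.4375 = 0.6244
  smooth-fruited bitter: (130 − 146.4375)² / 146.4375 = 1.8451
  smooth-fruited non-bitter: (47 − 48.8125)² / 48.8125 = 0.0673
χ² = 0.1718 + 0.6244 + 1.8451 + 0.0673 = 2.7086 ≈ 2.709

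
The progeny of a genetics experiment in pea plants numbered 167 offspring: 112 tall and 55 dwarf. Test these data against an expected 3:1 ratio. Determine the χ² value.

Expected counts for N = 167 under a 3:1 ratio (total parts = 4):
  tall: 167 × 3/4 = 125.25
  dwarf: 167 × 1/4 = 41.75
χ² = Σ (O − E)² / E
  tall: (112 − 125.25)² / 125.25 = 1.4017
  dwarf: (55 − 41.75)² / 41.75 = 4.2051
χ² = 1.4017 + 4.2051 = 5.6068 ≈ 5.607

5.607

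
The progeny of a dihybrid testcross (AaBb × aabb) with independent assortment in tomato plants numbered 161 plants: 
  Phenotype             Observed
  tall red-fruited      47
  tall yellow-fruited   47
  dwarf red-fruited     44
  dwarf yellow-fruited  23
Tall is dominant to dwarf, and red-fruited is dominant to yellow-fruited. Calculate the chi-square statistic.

10.006

A dihybrid testcross with independent assortment gives a 1:1:1:1 ratio.
The 1:1:1:1 ratio has 4 parts, so with N = 161 the expected counts are:
  tall red-fruited: 161 × 1/4 = 40.25
  tall yellow-fruited: 161 × 1/4 = 40.25
  dwarf red-fruited: 161 × 1/4 = 40.25
  dwarf yellow-fruited: 161 × 1/4 = 40.25
χ² = Σ (O − E)² / E
  tall red-fruited: (47 − 40.25)² / 40.25 = 1.1320
  tall yellow-fruited: (47 − 40.25)² / 40.25 = 1.1320
  dwarf red-fruited: (44 − 40.25)² / 40.25 = 0.3494
  dwarf yellow-fruited: (23 − 40.25)² / 40.25 = 7.3929
χ² = 1.1320 + 1.1320 + 0.3494 + 7.3929 = 10.0063 ≈ 10.006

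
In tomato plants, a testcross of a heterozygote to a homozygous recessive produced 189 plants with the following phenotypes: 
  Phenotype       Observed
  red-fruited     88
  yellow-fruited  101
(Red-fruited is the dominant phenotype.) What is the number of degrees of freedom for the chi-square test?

1

A testcross of a heterozygote (Aa × aa) gives a 1:1 phenotypic ratio.
A goodness-of-fit test with 2 phenotype classes has df = 2 − 1 = 1.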